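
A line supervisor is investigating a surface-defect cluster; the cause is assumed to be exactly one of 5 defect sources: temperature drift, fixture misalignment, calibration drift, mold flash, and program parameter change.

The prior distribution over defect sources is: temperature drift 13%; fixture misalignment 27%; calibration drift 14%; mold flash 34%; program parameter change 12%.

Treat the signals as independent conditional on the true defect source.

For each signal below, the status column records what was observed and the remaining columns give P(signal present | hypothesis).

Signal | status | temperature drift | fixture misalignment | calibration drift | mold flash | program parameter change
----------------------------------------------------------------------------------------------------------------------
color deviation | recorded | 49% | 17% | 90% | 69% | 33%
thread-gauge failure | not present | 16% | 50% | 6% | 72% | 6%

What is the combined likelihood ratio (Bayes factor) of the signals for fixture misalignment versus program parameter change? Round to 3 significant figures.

Take the product of per-signal likelihoods under each hypothesis (using 1 − P(present | H) for each absent signal), then divide.
  fixture misalignment: 0.17 × (1 − 0.50) = 0.085
  program parameter change: 0.33 × (1 − 0.06) = 0.3102
Bayes factor = 0.085 / 0.3102 ≈ 0.274

0.274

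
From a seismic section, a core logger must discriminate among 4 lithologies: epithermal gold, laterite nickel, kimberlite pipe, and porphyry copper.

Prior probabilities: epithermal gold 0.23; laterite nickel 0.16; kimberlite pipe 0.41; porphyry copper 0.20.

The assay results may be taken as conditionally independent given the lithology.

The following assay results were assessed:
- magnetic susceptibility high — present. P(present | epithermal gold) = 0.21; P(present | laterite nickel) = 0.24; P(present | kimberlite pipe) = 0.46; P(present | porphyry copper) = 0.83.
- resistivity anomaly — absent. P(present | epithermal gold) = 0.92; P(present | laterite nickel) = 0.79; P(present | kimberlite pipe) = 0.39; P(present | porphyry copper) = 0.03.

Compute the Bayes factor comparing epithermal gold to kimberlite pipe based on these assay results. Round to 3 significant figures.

Take the product of per-assay result likelihoods under each hypothesis (using 1 − P(present | H) for each absent assay result), then divide.
  epithermal gold: 0.21 × (1 − 0.92) = 0.0168
  kimberlite pipe: 0.46 × (1 − 0.39) = 0.2806
Bayes factor = 0.0168 / 0.2806 ≈ 0.0599

0.0599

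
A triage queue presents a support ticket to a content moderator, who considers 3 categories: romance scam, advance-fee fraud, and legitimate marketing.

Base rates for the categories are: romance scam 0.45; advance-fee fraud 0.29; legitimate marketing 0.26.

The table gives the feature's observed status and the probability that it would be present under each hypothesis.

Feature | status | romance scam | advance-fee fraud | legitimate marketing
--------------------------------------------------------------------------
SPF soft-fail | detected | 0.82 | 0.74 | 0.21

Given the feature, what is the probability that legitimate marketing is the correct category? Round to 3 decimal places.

0.086

Multiply each prior by the likelihood of the feature:
  romance scam: 0.45 × 0.82 = 0.369
  advance-fee fraud: 0.29 × 0.74 = 0.2146
  legitimate marketing: 0.26 × 0.21 = 0.0546
Normalizing constant Z = 0.369 + 0.2146 + 0.0546 = 0.6382.
P(legitimate marketing | evidence) = 0.0546 / 0.6382 ≈ 0.086.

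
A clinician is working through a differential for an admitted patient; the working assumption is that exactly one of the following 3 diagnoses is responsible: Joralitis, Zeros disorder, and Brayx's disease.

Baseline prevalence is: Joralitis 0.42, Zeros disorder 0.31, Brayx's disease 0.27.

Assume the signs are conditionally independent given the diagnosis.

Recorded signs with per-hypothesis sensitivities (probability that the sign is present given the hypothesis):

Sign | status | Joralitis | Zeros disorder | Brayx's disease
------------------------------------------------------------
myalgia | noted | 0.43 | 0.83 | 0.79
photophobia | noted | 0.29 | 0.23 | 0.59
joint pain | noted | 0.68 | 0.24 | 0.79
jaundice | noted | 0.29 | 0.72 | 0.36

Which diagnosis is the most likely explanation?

Brayx's disease

For each hypothesis, the unnormalized posterior weight is prior × product of the sign likelihoods:
  Joralitis: 0.42 × 0.43 × 0.29 × 0.68 × 0.29 = 0.010328
  Zeros disorder: 0.31 × 0.83 × 0.23 × 0.24 × 0.72 = 0.010226
  Brayx's disease: 0.27 × 0.79 × 0.59 × 0.79 × 0.36 = 0.035791
The unnormalized weights sum to 0.056345.
P(Joralitis | evidence) ≈ 0.010328 / 0.056345 ≈ 0.183
P(Zeros disorder | evidence) ≈ 0.010226 / 0.056345 ≈ 0.181
P(Brayx's disease | evidence) ≈ 0.035791 / 0.056345 ≈ 0.635
The largest is 0.635, so Brayx's disease is most probable.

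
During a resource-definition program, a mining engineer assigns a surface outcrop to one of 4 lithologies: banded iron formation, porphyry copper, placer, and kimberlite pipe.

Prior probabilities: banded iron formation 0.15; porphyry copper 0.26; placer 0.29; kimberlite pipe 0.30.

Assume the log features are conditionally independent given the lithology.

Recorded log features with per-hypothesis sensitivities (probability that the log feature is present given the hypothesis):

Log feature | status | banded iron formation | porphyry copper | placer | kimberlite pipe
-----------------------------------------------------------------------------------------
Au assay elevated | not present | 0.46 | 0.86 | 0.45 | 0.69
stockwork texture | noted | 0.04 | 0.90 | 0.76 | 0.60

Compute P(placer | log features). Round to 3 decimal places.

0.569

Multiply each prior by the joint likelihood of the log feature pattern (using 1 − P(present | H) for each absent log feature):
  banded iron formation: 0.15 × (1 − 0.46) × 0.04 = 0.00324
  porphyry copper: 0.26 × (1 − 0.86) × 0.90 = 0.03276
  placer: 0.29 × (1 − 0.45) × 0.76 = 0.12122
  kimberlite pipe: 0.30 × (1 − 0.69) × 0.60 = 0.0558
The unnormalized weights sum to 0.21302.
P(placer | evidence) = 0.12122 / 0.21302 ≈ 0.569.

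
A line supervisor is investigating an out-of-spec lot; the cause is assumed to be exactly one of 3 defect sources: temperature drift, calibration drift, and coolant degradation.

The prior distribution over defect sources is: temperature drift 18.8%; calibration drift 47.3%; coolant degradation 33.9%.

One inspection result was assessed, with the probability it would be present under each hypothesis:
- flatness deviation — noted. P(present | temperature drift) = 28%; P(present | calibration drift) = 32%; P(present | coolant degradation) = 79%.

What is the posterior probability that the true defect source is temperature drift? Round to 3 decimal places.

0.112

Multiply each prior by the likelihood of the inspection result:
  temperature drift: 0.188 × 0.28 = 0.05264
  calibration drift: 0.473 × 0.32 = 0.15136
  coolant degradation: 0.339 × 0.79 = 0.26781
Normalizing constant Z = 0.05264 + 0.15136 + 0.26781 = 0.47181.
P(temperature drift | evidence) = 0.05264 / 0.47181 ≈ 0.112.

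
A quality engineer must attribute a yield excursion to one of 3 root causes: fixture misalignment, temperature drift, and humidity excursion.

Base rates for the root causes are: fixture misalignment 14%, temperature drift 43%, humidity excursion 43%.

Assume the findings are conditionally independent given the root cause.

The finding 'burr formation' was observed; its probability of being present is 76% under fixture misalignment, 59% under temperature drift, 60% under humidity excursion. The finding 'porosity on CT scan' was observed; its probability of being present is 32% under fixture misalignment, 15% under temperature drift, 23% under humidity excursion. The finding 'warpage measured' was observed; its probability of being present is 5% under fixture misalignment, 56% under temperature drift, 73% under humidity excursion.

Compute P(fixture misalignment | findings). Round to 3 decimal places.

Multiply each prior by the joint likelihood of the evidence pattern:
  fixture misalignment: 0.14 × 0.76 × 0.32 × 0.05 = 0.0017024
  temperature drift: 0.43 × 0.59 × 0.15 × 0.56 = 0.021311
  humidity excursion: 0.43 × 0.60 × 0.23 × 0.73 = 0.043318
Marginal likelihood of the evidence = 0.066331.
P(fixture misalignment | evidence) = 0.0017024 / 0.066331 ≈ 0.026.

0.026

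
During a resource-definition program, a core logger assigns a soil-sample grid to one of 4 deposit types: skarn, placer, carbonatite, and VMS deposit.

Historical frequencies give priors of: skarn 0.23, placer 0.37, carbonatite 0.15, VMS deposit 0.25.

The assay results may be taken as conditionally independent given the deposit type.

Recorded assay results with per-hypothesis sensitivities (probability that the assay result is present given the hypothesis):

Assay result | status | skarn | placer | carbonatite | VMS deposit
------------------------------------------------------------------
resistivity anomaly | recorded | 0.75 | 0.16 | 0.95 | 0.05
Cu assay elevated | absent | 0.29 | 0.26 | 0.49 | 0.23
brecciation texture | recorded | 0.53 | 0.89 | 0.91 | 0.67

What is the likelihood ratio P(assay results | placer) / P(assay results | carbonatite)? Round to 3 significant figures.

Joint likelihood of the assay result pattern under each hypothesis (using 1 − P(present | H) for each absent assay result):
  placer: 0.16 × (1 − 0.26) × 0.89 = 0.10538
  carbonatite: 0.95 × (1 − 0.49) × 0.91 = 0.44089
Bayes factor = 0.10538 / 0.44089 ≈ 0.239

0.239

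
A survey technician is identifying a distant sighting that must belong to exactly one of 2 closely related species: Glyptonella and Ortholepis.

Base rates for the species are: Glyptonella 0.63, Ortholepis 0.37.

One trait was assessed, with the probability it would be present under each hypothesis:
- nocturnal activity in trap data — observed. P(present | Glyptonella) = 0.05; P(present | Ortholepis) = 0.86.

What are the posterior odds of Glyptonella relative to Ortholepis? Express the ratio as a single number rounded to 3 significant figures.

Posterior odds equal prior odds times the likelihood ratio; only the two competing hypotheses matter.
  Glyptonella: 0.63 × 0.05 = 0.0315
  Ortholepis: 0.37 × 0.86 = 0.3182
Posterior odds = 0.0315 / 0.3182 ≈ 0.0990.

0.0990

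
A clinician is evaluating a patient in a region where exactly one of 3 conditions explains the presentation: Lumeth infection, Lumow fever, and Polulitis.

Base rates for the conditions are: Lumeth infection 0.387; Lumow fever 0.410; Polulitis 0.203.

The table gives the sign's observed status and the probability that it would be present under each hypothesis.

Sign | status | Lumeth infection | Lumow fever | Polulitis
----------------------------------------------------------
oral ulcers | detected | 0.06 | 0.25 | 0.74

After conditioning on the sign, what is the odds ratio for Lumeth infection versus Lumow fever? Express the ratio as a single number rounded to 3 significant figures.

0.227

Posterior odds equal prior odds times the likelihood ratio; only the two competing hypotheses matter.
  Lumeth infection: 0.387 × 0.06 = 0.02322
  Lumow fever: 0.410 × 0.25 = 0.1025
Posterior odds = 0.02322 / 0.1025 ≈ 0.227.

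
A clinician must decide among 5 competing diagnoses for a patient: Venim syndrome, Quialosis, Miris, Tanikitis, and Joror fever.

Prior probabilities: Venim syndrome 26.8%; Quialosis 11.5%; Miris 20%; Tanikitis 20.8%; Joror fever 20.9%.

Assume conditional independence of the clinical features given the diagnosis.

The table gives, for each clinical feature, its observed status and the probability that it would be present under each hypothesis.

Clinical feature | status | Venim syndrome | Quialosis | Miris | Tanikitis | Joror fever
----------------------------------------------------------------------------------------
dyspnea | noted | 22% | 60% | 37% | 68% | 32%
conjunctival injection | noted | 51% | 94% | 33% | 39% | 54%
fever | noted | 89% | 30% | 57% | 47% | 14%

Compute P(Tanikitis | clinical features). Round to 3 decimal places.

For each hypothesis, the unnormalized posterior weight is prior × product of the clinical feature likelihoods:
  Venim syndrome: 0.268 × 0.22 × 0.51 × 0.89 = 0.026762
  Quialosis: 0.115 × 0.60 × 0.94 × 0.30 = 0.019458
  Miris: 0.200 × 0.37 × 0.33 × 0.57 = 0.013919
  Tanikitis: 0.208 × 0.68 × 0.39 × 0.47 = 0.025926
  Joror fever: 0.209 × 0.32 × 0.54 × 0.14 = 0.0050561
Normalizing constant Z = 0.026762 + 0.019458 + 0.013919 + 0.025926 + 0.0050561 = 0.091121.
P(Tanikitis | evidence) = 0.025926 / 0.091121 ≈ 0.285.

0.285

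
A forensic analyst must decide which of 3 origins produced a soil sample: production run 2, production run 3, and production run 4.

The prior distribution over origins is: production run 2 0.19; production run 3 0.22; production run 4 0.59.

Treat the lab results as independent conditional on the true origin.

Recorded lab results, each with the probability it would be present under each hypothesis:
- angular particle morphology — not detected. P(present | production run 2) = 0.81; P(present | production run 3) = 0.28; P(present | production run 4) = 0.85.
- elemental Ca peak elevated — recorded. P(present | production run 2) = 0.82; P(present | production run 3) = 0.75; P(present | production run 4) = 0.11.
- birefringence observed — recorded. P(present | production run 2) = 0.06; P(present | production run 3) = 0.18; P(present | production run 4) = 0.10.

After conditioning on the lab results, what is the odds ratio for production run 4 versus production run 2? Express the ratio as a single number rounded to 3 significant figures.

Posterior odds equal prior odds times the likelihood ratio; only the two competing hypotheses matter (using 1 − P(present | H) for each absent lab result).
  production run 4: 0.59 × (1 − 0.85) × 0.11 × 0.10 = 0.0009735
  production run 2: 0.19 × (1 − 0.81) × 0.82 × 0.06 = 0.0017761
Odds(production run 4 : production run 2) = 0.0009735 / 0.0017761 ≈ 0.548.

0.548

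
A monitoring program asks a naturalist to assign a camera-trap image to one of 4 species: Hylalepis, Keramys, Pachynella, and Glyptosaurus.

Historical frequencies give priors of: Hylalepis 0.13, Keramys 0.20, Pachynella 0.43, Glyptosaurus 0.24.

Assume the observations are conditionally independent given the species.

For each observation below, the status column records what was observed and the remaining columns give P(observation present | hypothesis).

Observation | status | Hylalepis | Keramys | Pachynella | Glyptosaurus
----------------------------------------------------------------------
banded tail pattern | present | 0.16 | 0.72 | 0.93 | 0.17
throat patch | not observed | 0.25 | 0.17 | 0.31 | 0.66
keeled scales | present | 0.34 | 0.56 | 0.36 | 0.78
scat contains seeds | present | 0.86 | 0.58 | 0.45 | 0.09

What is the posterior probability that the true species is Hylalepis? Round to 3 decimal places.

0.051

By Bayes' rule with conditional independence, the unnormalized weight for each hypothesis is prior × ∏ likelihoods (using 1 − P(present | H) for each absent observation):
  Hylalepis: 0.13 × 0.16 × (1 − 0.25) × 0.34 × 0.86 = 0.0045614
  Keramys: 0.20 × 0.72 × (1 − 0.17) × 0.56 × 0.58 = 0.03882
  Pachynella: 0.43 × 0.93 × (1 − 0.31) × 0.36 × 0.45 = 0.044701
  Glyptosaurus: 0.24 × 0.17 × (1 − 0.66) × 0.78 × 0.09 = 0.00097381
Marginal likelihood of the evidence = 0.089056.
P(Hylalepis | evidence) = 0.0045614 / 0.089056 ≈ 0.051.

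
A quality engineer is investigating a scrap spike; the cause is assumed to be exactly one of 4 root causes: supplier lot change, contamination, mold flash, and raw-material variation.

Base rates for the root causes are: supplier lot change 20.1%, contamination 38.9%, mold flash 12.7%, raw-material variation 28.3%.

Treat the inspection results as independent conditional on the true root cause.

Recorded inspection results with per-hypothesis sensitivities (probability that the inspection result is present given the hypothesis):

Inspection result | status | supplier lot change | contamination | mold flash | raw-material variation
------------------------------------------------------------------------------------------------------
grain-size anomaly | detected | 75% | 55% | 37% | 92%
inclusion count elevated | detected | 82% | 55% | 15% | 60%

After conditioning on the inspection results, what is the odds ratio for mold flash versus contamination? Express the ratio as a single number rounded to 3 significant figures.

0.0599

Posterior odds equal prior odds times the likelihood ratio; only the two competing hypotheses matter.
  mold flash: 0.127 × 0.37 × 0.15 = 0.0070485
  contamination: 0.389 × 0.55 × 0.55 = 0.11767
Odds(mold flash : contamination) = 0.0070485 / 0.11767 ≈ 0.0599.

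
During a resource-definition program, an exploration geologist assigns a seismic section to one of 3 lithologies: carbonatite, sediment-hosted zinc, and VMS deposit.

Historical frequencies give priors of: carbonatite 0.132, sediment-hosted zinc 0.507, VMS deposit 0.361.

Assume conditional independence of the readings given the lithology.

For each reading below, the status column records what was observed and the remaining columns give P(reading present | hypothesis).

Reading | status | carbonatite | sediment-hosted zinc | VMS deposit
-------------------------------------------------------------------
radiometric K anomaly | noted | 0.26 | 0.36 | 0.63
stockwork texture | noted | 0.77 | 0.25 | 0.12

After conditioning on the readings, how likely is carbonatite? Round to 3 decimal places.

Multiply each prior by the joint likelihood of the reading pattern:
  carbonatite: 0.132 × 0.26 × 0.77 = 0.026426
  sediment-hosted zinc: 0.507 × 0.36 × 0.25 = 0.04563
  VMS deposit: 0.361 × 0.63 × 0.12 = 0.027292
Marginal likelihood of the evidence = 0.099348.
P(carbonatite | evidence) = 0.026426 / 0.099348 ≈ 0.266.

0.266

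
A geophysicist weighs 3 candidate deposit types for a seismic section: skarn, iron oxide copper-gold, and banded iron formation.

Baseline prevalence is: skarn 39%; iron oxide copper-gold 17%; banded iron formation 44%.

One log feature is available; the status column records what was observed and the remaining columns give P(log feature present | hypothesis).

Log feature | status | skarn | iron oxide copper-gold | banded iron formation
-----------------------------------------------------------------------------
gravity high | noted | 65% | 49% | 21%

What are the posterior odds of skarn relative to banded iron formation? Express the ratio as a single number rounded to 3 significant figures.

Posterior odds equal prior odds times the likelihood ratio; only the two competing hypotheses matter.
  skarn: 0.39 × 0.65 = 0.2535
  banded iron formation: 0.44 × 0.21 = 0.0924
Posterior odds = 0.2535 / 0.0924 ≈ 2.74.

2.74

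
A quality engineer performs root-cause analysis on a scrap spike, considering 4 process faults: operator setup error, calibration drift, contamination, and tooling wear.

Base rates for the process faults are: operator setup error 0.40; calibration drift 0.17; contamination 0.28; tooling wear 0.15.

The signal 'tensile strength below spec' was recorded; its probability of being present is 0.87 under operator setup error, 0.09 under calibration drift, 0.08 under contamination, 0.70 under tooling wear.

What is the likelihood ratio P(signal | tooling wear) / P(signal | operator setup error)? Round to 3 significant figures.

0.805

The Bayes factor is the ratio of the two likelihoods.
  tooling wear: 0.7
  operator setup error: 0.87
Bayes factor = 0.7 / 0.87 ≈ 0.805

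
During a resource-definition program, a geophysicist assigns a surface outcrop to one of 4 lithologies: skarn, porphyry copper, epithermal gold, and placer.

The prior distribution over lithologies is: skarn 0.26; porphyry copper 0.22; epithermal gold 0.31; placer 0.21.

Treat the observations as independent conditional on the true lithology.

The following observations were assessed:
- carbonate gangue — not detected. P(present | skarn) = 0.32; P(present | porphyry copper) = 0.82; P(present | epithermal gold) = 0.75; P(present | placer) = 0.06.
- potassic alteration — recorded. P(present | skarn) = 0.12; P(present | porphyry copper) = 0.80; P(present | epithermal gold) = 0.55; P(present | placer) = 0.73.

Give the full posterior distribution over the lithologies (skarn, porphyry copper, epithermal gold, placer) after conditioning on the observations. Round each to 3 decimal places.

0.089, 0.132, 0.178, 0.601

For each hypothesis, the unnormalized posterior weight is prior × product of the observation likelihoods (using 1 − P(present | H) for each absent observation):
  skarn: 0.26 × (1 − 0.32) × 0.12 = 0.021216
  porphyry copper: 0.22 × (1 − 0.82) × 0.80 = 0.03168
  epithermal gold: 0.31 × (1 − 0.75) × 0.55 = 0.042625
  placer: 0.21 × (1 − 0.06) × 0.73 = 0.1441
Marginal likelihood of the evidence = 0.23962.
P(skarn | evidence) = 0.021216 / 0.23962 ≈ 0.089
P(porphyry copper | evidence) = 0.03168 / 0.23962 ≈ 0.132
P(epithermal gold | evidence) = 0.042625 / 0.23962 ≈ 0.178
P(placer | evidence) = 0.1441 / 0.23962 ≈ 0.601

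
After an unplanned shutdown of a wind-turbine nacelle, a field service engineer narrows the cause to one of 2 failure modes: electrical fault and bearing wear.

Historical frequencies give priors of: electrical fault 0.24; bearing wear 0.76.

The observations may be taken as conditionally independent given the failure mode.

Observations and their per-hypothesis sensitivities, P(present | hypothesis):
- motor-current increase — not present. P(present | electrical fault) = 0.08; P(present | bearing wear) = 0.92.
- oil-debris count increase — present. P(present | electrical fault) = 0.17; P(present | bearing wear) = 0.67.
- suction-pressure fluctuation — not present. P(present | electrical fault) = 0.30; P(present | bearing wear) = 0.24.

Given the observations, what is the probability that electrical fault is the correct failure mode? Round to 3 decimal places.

0.459

By Bayes' rule with conditional independence, the unnormalized weight for each hypothesis is prior × ∏ likelihoods (using 1 − P(present | H) for each absent observation):
  electrical fault: 0.24 × (1 − 0.08) × 0.17 × (1 − 0.30) = 0.026275
  bearing wear: 0.76 × (1 − 0.92) × 0.67 × (1 − 0.24) = 0.030959
Marginal likelihood of the evidence = 0.057235.
P(electrical fault | evidence) = 0.026275 / 0.057235 ≈ 0.459.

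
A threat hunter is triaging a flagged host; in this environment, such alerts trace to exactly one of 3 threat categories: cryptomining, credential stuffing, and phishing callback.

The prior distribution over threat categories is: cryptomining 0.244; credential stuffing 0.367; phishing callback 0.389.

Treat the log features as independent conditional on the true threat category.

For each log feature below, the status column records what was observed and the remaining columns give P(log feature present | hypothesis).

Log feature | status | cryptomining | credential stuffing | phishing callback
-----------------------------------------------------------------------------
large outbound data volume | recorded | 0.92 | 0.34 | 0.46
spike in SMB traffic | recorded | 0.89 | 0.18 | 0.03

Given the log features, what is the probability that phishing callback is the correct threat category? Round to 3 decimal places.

0.024

Multiply each prior by the joint likelihood of the log feature pattern:
  cryptomining: 0.244 × 0.92 × 0.89 = 0.19979
  credential stuffing: 0.367 × 0.34 × 0.18 = 0.02246
  phishing callback: 0.389 × 0.46 × 0.03 = 0.0053682
Normalizing constant Z = 0.19979 + 0.02246 + 0.0053682 = 0.22762.
P(phishing callback | evidence) = 0.0053682 / 0.22762 ≈ 0.024.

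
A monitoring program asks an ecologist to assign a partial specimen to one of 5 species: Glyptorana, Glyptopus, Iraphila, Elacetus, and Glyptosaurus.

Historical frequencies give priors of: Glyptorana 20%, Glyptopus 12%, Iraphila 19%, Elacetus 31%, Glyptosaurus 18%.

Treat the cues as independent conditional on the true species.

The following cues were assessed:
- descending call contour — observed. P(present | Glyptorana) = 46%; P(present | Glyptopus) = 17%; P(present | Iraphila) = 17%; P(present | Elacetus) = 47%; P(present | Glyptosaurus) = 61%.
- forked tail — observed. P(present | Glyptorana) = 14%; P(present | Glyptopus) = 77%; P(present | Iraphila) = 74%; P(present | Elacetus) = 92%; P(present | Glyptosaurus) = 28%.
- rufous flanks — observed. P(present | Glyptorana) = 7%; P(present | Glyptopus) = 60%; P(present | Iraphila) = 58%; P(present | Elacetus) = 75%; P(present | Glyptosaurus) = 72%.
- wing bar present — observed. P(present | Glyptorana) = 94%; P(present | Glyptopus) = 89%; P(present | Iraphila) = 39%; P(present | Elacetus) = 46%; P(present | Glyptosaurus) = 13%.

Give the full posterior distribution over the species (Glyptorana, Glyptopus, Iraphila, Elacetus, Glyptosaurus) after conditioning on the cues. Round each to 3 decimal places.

0.013, 0.132, 0.085, 0.725, 0.045

For each hypothesis, the unnormalized posterior weight is prior × product of the cue likelihoods:
  Glyptorana: 0.20 × 0.46 × 0.14 × 0.07 × 0.94 = 0.0008475
  Glyptopus: 0.12 × 0.17 × 0.77 × 0.60 × 0.89 = 0.0083881
  Iraphila: 0.19 × 0.17 × 0.74 × 0.58 × 0.39 = 0.0054066
  Elacetus: 0.31 × 0.47 × 0.92 × 0.75 × 0.46 = 0.046245
  Glyptosaurus: 0.18 × 0.61 × 0.28 × 0.72 × 0.13 = 0.0028776
Marginal likelihood of the evidence = 0.063765.
P(Glyptorana | evidence) = 0.0008475 / 0.063765 ≈ 0.013
P(Glyptopus | evidence) = 0.0083881 / 0.063765 ≈ 0.132
P(Iraphila | evidence) = 0.0054066 / 0.063765 ≈ 0.085
P(Elacetus | evidence) = 0.046245 / 0.063765 ≈ 0.725
P(Glyptosaurus | evidence) = 0.0028776 / 0.063765 ≈ 0.045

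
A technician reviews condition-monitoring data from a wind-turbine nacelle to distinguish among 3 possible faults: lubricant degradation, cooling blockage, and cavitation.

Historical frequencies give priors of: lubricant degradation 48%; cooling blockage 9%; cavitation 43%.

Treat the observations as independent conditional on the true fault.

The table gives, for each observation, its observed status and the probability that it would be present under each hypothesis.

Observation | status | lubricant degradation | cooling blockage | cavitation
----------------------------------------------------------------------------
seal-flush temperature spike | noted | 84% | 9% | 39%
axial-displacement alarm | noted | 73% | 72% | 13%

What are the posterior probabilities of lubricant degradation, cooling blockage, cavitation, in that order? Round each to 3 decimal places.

0.914, 0.018, 0.068

For each hypothesis, the unnormalized posterior weight is prior × product of the observation likelihoods:
  lubricant degradation: 0.48 × 0.84 × 0.73 = 0.29434
  cooling blockage: 0.09 × 0.09 × 0.72 = 0.005832
  cavitation: 0.43 × 0.39 × 0.13 = 0.021801
The unnormalized weights sum to 0.32197.
P(lubricant degradation | evidence) = 0.29434 / 0.32197 ≈ 0.914
P(cooling blockage | evidence) = 0.005832 / 0.32197 ≈ 0.018
P(cavitation | evidence) = 0.021801 / 0.32197 ≈ 0.068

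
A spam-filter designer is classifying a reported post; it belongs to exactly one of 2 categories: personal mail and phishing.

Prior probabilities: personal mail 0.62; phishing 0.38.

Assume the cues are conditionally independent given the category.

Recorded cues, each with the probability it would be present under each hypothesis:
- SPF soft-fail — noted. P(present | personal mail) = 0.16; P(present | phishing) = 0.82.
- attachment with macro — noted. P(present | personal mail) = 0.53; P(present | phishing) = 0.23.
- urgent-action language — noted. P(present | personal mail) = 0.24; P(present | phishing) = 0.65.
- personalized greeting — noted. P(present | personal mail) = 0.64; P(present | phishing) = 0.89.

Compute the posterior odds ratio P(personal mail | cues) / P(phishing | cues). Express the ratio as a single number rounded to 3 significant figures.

0.195

The normalizing constant cancels in an odds ratio, so compute prior × likelihood for the two hypotheses only:
  personal mail: 0.62 × 0.16 × 0.53 × 0.24 × 0.64 = 0.0080757
  phishing: 0.38 × 0.82 × 0.23 × 0.65 × 0.89 = 0.04146
Posterior odds = 0.0080757 / 0.04146 ≈ 0.195.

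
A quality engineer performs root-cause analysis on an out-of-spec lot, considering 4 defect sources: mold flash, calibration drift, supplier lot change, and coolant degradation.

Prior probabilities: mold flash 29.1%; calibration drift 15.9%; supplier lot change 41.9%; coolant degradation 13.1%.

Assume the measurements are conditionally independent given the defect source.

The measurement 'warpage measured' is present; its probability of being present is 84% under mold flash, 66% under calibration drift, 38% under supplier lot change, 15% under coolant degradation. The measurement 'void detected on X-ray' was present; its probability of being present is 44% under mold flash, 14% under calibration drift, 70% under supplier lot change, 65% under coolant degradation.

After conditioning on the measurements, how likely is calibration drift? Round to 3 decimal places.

Multiply each prior by the joint likelihood of the measurement pattern:
  mold flash: 0.291 × 0.84 × 0.44 = 0.10755
  calibration drift: 0.159 × 0.66 × 0.14 = 0.014692
  supplier lot change: 0.419 × 0.38 × 0.70 = 0.11145
  coolant degradation: 0.131 × 0.15 × 0.65 = 0.012773
The unnormalized weights sum to 0.24647.
P(calibration drift | evidence) = 0.014692 / 0.24647 ≈ 0.060.

0.060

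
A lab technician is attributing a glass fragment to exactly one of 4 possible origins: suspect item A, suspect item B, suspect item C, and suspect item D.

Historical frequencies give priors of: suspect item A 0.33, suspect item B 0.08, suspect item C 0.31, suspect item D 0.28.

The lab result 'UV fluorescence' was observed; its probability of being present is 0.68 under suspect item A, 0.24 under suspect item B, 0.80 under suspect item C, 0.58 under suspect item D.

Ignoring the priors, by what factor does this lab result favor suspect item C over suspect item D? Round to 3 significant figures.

1.38

Likelihood of this lab result under each hypothesis:
  suspect item C: 0.8
  suspect item D: 0.58
Bayes factor = 0.8 / 0.58 ≈ 1.38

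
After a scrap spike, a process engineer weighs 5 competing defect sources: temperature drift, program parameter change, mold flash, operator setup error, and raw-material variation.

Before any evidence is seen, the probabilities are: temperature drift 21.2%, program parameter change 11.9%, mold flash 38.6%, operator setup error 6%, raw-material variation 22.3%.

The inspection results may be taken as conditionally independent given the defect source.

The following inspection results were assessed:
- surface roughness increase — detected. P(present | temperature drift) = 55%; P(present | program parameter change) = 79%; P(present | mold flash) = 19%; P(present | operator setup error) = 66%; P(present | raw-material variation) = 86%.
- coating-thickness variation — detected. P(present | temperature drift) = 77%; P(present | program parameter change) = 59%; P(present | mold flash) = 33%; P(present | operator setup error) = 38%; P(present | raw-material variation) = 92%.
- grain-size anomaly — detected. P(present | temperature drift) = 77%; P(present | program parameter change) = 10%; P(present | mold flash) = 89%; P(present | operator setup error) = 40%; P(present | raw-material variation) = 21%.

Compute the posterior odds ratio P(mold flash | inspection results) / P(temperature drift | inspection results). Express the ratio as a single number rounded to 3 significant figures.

The normalizing constant cancels in an odds ratio, so compute prior × likelihood for the two hypotheses only:
  mold flash: 0.386 × 0.19 × 0.33 × 0.89 = 0.02154
  temperature drift: 0.212 × 0.55 × 0.77 × 0.77 = 0.069132
Odds(mold flash : temperature drift) = 0.02154 / 0.069132 ≈ 0.312.

0.312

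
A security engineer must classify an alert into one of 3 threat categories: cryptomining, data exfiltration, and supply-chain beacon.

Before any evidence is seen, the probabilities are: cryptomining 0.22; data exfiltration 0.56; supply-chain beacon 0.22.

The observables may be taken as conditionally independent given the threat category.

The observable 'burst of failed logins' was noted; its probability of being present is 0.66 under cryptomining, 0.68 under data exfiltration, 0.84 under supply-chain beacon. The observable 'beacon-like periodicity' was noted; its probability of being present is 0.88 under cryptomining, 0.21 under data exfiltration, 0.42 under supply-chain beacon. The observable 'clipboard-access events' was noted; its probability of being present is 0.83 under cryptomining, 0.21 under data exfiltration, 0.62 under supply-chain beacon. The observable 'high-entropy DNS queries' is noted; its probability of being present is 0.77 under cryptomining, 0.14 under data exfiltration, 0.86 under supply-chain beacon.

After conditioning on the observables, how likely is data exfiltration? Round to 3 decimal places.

0.019

By Bayes' rule with conditional independence, the unnormalized weight for each hypothesis is prior × ∏ likelihoods:
  cryptomining: 0.22 × 0.66 × 0.88 × 0.83 × 0.77 = 0.081662
  data exfiltration: 0.56 × 0.68 × 0.21 × 0.21 × 0.14 = 0.0023511
  supply-chain beacon: 0.22 × 0.84 × 0.42 × 0.62 × 0.86 = 0.041385
Marginal likelihood of the evidence = 0.1254.
P(data exfiltration | evidence) = 0.0023511 / 0.1254 ≈ 0.019.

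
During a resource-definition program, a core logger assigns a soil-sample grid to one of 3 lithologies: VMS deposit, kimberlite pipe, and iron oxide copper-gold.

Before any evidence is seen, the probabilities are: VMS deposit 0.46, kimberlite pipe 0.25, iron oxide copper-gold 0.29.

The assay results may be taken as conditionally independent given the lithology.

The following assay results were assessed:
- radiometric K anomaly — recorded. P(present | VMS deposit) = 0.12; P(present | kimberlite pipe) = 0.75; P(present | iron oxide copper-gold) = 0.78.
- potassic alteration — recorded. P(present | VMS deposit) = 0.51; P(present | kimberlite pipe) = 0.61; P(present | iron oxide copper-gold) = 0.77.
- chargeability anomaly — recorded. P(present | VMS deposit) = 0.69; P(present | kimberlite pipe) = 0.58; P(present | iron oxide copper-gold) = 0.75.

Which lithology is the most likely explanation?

For each hypothesis, the unnormalized posterior weight is prior × product of the assay result likelihoods:
  VMS deposit: 0.46 × 0.12 × 0.51 × 0.69 = 0.019425
  kimberlite pipe: 0.25 × 0.75 × 0.61 × 0.58 = 0.066337
  iron oxide copper-gold: 0.29 × 0.78 × 0.77 × 0.75 = 0.13063
Normalizing constant Z = 0.019425 + 0.066337 + 0.13063 = 0.21639.
P(VMS deposit | evidence) ≈ 0.019425 / 0.21639 ≈ 0.090
P(kimberlite pipe | evidence) ≈ 0.066337 / 0.21639 ≈ 0.307
P(iron oxide copper-gold | evidence) ≈ 0.13063 / 0.21639 ≈ 0.604
The largest is 0.604, so iron oxide copper-gold is most probable.

iron oxide copper-gold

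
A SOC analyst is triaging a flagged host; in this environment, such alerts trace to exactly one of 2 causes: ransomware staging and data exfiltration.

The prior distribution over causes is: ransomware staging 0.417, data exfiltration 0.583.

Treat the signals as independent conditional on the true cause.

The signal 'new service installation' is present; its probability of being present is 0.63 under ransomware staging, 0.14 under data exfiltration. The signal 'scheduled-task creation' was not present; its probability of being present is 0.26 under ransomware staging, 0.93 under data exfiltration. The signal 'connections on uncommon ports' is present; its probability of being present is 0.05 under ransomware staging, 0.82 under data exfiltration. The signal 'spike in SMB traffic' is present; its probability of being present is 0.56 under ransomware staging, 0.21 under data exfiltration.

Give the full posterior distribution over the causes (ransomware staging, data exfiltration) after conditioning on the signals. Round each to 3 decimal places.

0.847, 0.153

Multiply each prior by the joint likelihood of the signal pattern (using 1 − P(present | H) for each absent signal):
  ransomware staging: 0.417 × 0.63 × (1 − 0.26) × 0.05 × 0.56 = 0.0054434
  data exfiltration: 0.583 × 0.14 × (1 − 0.93) × 0.82 × 0.21 = 0.00098385
Normalizing constant Z = 0.0054434 + 0.00098385 = 0.0064272.
P(ransomware staging | evidence) = 0.0054434 / 0.0064272 ≈ 0.847
P(data exfiltration | evidence) = 0.00098385 / 0.0064272 ≈ 0.153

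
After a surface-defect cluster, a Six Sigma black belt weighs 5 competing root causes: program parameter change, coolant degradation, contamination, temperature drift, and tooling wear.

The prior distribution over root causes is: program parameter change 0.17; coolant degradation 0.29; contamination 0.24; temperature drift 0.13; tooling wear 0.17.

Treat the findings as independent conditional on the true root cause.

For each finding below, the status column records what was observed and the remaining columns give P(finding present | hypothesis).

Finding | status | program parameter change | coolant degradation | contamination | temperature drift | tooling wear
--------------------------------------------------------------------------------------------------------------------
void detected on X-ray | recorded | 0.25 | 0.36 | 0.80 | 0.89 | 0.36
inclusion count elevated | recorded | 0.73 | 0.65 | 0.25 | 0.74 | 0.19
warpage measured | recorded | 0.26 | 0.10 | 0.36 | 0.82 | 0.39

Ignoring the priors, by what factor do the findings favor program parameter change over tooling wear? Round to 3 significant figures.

1.78

Take the product of per-finding likelihoods under each hypothesis, then divide.
  program parameter change: 0.25 × 0.73 × 0.26 = 0.04745
  tooling wear: 0.36 × 0.19 × 0.39 = 0.026676
Bayes factor = 0.04745 / 0.026676 ≈ 1.78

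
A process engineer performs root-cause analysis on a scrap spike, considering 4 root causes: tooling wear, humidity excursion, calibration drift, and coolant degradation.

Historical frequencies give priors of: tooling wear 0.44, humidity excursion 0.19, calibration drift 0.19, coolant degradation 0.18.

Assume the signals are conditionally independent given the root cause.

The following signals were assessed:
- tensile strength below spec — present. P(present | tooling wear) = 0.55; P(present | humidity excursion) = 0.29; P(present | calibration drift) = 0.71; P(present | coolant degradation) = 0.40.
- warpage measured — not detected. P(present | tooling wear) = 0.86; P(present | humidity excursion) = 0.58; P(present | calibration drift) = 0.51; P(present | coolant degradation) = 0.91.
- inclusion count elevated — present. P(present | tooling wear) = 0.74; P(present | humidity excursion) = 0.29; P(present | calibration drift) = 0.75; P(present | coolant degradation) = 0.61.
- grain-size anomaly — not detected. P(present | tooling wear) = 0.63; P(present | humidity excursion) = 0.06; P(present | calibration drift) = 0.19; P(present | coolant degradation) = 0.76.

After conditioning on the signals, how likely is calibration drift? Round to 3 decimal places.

0.708

Multiply each prior by the joint likelihood of the signal pattern (using 1 − P(present | H) for each absent signal):
  tooling wear: 0.44 × 0.55 × (1 − 0.86) × 0.74 × (1 − 0.63) = 0.0092763
  humidity excursion: 0.19 × 0.29 × (1 − 0.58) × 0.29 × (1 − 0.06) = 0.0063085
  calibration drift: 0.19 × 0.71 × (1 − 0.51) × 0.75 × (1 − 0.19) = 0.040156
  coolant degradation: 0.18 × 0.40 × (1 − 0.91) × 0.61 × (1 − 0.76) = 0.00094867
Marginal likelihood of the evidence = 0.05669.
P(calibration drift | evidence) = 0.040156 / 0.05669 ≈ 0.708.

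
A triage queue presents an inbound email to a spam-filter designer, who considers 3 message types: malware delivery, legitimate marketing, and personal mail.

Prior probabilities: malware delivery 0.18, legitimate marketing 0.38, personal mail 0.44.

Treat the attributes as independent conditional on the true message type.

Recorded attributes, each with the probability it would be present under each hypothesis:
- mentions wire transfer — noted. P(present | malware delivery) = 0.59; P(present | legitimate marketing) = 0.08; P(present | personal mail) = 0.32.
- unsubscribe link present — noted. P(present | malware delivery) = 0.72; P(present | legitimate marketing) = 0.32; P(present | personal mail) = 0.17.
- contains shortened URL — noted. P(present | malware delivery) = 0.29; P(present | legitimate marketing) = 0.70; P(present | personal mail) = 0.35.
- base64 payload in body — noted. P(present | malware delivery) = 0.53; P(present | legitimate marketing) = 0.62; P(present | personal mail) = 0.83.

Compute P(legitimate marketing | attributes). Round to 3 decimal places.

By Bayes' rule with conditional independence, the unnormalized weight for each hypothesis is prior × ∏ likelihoods:
  malware delivery: 0.18 × 0.59 × 0.72 × 0.29 × 0.53 = 0.011753
  legitimate marketing: 0.38 × 0.08 × 0.32 × 0.70 × 0.62 = 0.004222
  personal mail: 0.44 × 0.32 × 0.17 × 0.35 × 0.83 = 0.0069534
Marginal likelihood of the evidence = 0.022928.
P(legitimate marketing | evidence) = 0.004222 / 0.022928 ≈ 0.184.

0.184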